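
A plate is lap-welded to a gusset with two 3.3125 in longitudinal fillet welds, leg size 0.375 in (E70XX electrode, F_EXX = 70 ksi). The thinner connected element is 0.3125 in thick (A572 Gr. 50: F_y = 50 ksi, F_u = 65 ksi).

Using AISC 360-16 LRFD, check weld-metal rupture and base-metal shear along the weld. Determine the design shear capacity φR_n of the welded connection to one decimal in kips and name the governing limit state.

55.3 kips (weld metal governs)

Weld metal: throat = 0.707×0.375 = 0.26513 in, L = 2×3.3125 = 6.625 in. φR_n = 0.75 × 0.6 × 70 × 0.26513 × 6.625 = 55.3 kips.
Base metal shear (0.3125 in plate): yield φR_n = 1.0×0.6×50×0.3125×6.625 = 62.1 kips; rupture φR_n = 0.75×0.6×65×0.3125×6.625 = 60.6 kips; take 60.6 kips (rupture).
Governing: min(55.3, 60.6) = 55.3 kips → weld metal.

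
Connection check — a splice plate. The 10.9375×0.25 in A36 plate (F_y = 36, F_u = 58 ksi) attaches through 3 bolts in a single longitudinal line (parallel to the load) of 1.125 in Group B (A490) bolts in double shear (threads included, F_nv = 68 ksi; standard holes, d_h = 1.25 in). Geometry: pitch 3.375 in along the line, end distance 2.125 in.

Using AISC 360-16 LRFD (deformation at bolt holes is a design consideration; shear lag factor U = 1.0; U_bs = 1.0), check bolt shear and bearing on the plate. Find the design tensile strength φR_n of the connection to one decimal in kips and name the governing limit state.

75.0 kips (bearing governs)

Bolt shear: A_b = π(1.125)²/4 = 0.99402 in². φR_n = 0.75 × 68 × 0.99402 × 3 × 2 = 304.2 kips.
Bearing (0.25 in plate, F_u = 58 ksi): end bolts L_c = 2.125 − 1.25/2 = 1.5, R_n = min(1.2×1.5×0.25×58, 2.4×1.125×0.25×58) = 26.1 kips/bolt; interior L_c = 3.375 − 1.25 = 2.125, R_n = 36.975 kips/bolt. φR_n = 0.75 × (1×26.1 + 2×36.975) = 75.0 kips.
Governing: min(304.2, 75.0) = 75.0 kips → bearing.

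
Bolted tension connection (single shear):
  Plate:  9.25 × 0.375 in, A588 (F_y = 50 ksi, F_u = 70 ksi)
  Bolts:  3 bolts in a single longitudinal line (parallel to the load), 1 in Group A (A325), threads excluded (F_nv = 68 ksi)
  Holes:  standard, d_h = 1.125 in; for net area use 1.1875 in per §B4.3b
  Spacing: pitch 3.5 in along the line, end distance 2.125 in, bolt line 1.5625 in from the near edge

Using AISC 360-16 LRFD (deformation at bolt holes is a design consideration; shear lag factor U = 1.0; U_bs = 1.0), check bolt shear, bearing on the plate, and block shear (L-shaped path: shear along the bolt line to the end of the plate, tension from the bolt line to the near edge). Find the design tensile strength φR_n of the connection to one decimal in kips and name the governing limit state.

91.8 kips (block shear governs)

Bolt shear: A_b = π(1)²/4 = 0.7854 in². φR_n = 0.75 × 68 × 0.7854 × 3 × 1 = 120.2 kips.
Bearing (0.375 in plate, F_u = 70 ksi): end bolts L_c = 2.125 − 1.125/2 = 1.5625, R_n = min(1.2×1.5625×0.375×70, 2.4×1×0.375×70) = 49.219 kips/bolt; interior L_c = 3.5 − 1.125 = 2.375, R_n = 63 kips/bolt. φR_n = 0.75 × (1×49.219 + 2×63) = 131.4 kips.
Block shear: shear path 1×[2.125+2×3.5] = 1×9.125 in, A_gv = 3.4219, A_nv = 1×(9.125 − 2.5×1.1875)×0.375 = 2.3086 in²; tension to near edge: (1.5625 − 0.5×1.1875)×0.375 = 0.36328 in². R_n = min(0.6×70×2.3086, 0.6×50×3.4219) + 1.0×70×0.36328 = min(96.961, 102.66) + 25.43 = 122.39 kips. φR_n = 0.75 × 122.39 = 91.8 kips.
Governing: min(120.2, 131.4, 91.8) = 91.8 kips → block shear.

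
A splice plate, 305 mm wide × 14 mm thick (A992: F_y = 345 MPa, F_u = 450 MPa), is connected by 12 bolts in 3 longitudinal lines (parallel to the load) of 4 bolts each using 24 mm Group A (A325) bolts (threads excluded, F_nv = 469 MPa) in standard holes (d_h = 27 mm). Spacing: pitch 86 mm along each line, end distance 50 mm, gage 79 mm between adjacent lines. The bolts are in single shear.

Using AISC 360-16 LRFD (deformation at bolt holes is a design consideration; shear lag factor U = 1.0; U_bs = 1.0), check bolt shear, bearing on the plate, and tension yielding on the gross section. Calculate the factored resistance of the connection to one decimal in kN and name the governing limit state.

1325.8 kN (gross-section yield governs)

Bolt shear: A_b = π(24)²/4 = 452.39 mm². φR_n = 0.75 × 469 × 452.39 × 12 × 1 = 1909.5 kN.
Bearing (14 mm plate, F_u = 450 MPa): end bolts L_c = 50 − 27/2 = 36.5, R_n = min(1.2×36.5×14×450, 2.4×24×14×450) = 275.94 kN/bolt; interior L_c = 86 − 27 = 59, R_n = 362.88 kN/bolt. φR_n = 0.75 × (3×275.94 + 9×362.88) = 3070.3 kN.
Tension yield (gross): A_g = 305×14 = 4270 mm². φR_n = 0.90 × 345 × 4270 = 1325.8 kN.
Governing: min(1909.5, 3070.3, 1325.8) = 1325.8 kN → gross-section yield.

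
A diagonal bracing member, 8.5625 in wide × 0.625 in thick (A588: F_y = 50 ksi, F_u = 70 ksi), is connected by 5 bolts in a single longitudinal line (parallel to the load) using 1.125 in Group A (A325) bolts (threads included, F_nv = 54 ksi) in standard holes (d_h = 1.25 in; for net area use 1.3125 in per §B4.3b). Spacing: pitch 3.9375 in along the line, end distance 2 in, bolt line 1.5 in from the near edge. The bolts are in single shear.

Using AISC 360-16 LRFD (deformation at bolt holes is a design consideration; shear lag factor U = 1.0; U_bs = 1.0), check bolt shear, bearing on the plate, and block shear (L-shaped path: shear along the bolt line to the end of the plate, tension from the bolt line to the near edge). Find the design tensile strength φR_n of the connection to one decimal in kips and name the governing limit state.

Bolt shear: A_b = π(1.125)²/4 = 0.99402 in². φR_n = 0.75 × 54 × 0.99402 × 5 × 1 = 201.3 kips.
Bearing (0.625 in plate, F_u = 70 ksi): end bolts L_c = 2 − 1.25/2 = 1.375, R_n = min(1.2×1.375×0.625×70, 2.4×1.125×0.625×70) = 72.188 kips/bolt; interior L_c = 3.9375 − 1.25 = 2.6875, R_n = 118.13 kips/bolt. φR_n = 0.75 × (1×72.188 + 4×118.13) = 408.5 kips.
Block shear: shear path 1×[2+4×3.9375] = 1×17.75 in, A_gv = 11.094, A_nv = 1×(17.75 − 4.5×1.3125)×0.625 = 7.4023 in²; tension to near edge: (1.5 − 0.5×1.3125)×0.625 = 0.52734 in². R_n = min(0.6×70×7.4023, 0.6×50×11.094) + 1.0×70×0.52734 = min(310.9, 332.82) + 36.914 = 347.81 kips. φR_n = 0.75 × 347.81 = 260.9 kips.
Governing: min(201.3, 408.5, 260.9) = 201.3 kips → bolt shear.

201.3 kips (bolt shear governs)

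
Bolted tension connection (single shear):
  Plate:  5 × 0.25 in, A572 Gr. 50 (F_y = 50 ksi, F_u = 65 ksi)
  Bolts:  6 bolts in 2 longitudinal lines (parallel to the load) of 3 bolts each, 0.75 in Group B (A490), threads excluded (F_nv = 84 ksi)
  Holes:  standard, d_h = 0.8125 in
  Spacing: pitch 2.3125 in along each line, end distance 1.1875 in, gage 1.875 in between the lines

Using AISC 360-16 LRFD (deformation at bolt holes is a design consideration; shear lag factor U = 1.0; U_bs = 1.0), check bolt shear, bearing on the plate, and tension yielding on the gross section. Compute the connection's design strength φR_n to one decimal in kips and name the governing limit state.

56.3 kips (gross-section yield governs)

Bolt shear: A_b = π(0.75)²/4 = 0.44179 in². φR_n = 0.75 × 84 × 0.44179 × 6 × 1 = 167.0 kips.
Bearing (0.25 in plate, F_u = 65 ksi): end bolts L_c = 1.1875 − 0.8125/2 = 0.78125, R_n = min(1.2×0.78125×0.25×65, 2.4×0.75×0.25×65) = 15.234 kips/bolt; interior L_c = 2.3125 − 0.8125 = 1.5, R_n = 29.25 kips/bolt. φR_n = 0.75 × (2×15.234 + 4×29.25) = 110.6 kips.
Tension yield (gross): A_g = 5×0.25 = 1.25 in². φR_n = 0.90 × 50 × 1.25 = 56.3 kips.
Governing: min(167.0, 110.6, 56.3) = 56.3 kips → gross-section yield.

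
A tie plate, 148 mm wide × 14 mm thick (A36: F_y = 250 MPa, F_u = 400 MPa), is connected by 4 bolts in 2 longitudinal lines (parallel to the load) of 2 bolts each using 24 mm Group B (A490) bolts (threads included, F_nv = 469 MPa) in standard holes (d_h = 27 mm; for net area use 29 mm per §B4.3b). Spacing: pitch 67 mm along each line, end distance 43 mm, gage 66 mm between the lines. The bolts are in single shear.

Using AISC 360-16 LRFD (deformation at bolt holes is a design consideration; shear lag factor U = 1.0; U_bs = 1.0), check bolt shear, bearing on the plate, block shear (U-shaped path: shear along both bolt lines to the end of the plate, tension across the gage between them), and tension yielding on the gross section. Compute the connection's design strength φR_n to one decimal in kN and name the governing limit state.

466.2 kN (gross-section yield governs)

Bolt shear: A_b = π(24)²/4 = 452.39 mm². φR_n = 0.75 × 469 × 452.39 × 4 × 1 = 636.5 kN.
Bearing (14 mm plate, F_u = 400 MPa): end bolts L_c = 43 − 27/2 = 29.5, R_n = min(1.2×29.5×14×400, 2.4×24×14×400) = 198.24 kN/bolt; interior L_c = 67 − 27 = 40, R_n = 268.8 kN/bolt. φR_n = 0.75 × (2×198.24 + 2×268.8) = 700.6 kN.
Block shear: shear path 2×[43+1×67] = 2×110 mm, A_gv = 3080, A_nv = 2×(110 − 1.5×29)×14 = 1862 mm²; tension across gage: (66 − 1×29)×14 = 518 mm². R_n = min(0.6×400×1862, 0.6×250×3080) + 1.0×400×518 = min(446.88, 462) + 207.2 = 654.08 kN. φR_n = 0.75 × 654.08 = 490.6 kN.
Tension yield (gross): A_g = 148×14 = 2072 mm². φR_n = 0.90 × 250 × 2072 = 466.2 kN.
Governing: min(636.5, 700.6, 490.6, 466.2) = 466.2 kN → gross-section yield.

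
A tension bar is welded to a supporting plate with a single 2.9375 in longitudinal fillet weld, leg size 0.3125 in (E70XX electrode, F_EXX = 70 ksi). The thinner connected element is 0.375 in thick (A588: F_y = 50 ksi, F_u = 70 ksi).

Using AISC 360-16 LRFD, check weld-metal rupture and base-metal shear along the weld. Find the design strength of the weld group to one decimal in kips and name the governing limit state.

Weld metal: throat = 0.707×0.3125 = 0.22094 in, L = 2.9375 in. φR_n = 0.75 × 0.6 × 70 × 0.22094 × 2.9375 = 20.4 kips.
Base metal shear (0.375 in plate): yield φR_n = 1.0×0.6×50×0.375×2.9375 = 33.0 kips; rupture φR_n = 0.75×0.6×70×0.375×2.9375 = 34.7 kips; take 33.0 kips (yield).
Governing: min(20.4, 33.0) = 20.4 kips → weld metal.

20.4 kips (weld metal governs)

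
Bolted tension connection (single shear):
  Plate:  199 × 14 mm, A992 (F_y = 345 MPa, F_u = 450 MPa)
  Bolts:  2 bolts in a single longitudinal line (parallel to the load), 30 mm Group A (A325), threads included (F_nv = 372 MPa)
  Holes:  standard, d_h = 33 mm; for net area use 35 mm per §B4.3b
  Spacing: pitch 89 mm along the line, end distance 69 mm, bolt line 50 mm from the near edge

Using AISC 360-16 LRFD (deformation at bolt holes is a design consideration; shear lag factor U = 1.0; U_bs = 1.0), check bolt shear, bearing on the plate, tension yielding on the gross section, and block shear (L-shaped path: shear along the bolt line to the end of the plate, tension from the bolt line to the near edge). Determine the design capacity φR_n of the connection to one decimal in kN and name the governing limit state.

Bolt shear: A_b = π(30)²/4 = 706.86 mm². φR_n = 0.75 × 372 × 706.86 × 2 × 1 = 394.4 kN.
Bearing (14 mm plate, F_u = 450 MPa): end bolts L_c = 69 − 33/2 = 52.5, R_n = min(1.2×52.5×14×450, 2.4×30×14×450) = 396.9 kN/bolt; interior L_c = 89 − 33 = 56, R_n = 423.36 kN/bolt. φR_n = 0.75 × (1×396.9 + 1×423.36) = 615.2 kN.
Tension yield (gross): A_g = 199×14 = 2786 mm². φR_n = 0.90 × 345 × 2786 = 865.1 kN.
Block shear: shear path 1×[69+1×89] = 1×158 mm, A_gv = 2212, A_nv = 1×(158 − 1.5×35)×14 = 1477 mm²; tension to near edge: (50 − 0.5×35)×14 = 455 mm². R_n = min(0.6×450×1477, 0.6×345×2212) + 1.0×450×455 = min(398.79, 457.88) + 204.75 = 603.54 kN. φR_n = 0.75 × 603.54 = 452.7 kN.
Governing: min(394.4, 615.2, 865.1, 452.7) = 394.4 kN → bolt shear.

394.4 kN (bolt shear governs)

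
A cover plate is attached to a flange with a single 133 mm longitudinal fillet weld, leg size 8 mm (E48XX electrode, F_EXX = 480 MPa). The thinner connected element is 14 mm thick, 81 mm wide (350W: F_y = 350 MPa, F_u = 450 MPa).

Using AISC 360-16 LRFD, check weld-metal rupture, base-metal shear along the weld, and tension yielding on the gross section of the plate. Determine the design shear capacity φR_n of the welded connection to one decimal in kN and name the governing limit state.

Weld metal: throat = 0.707×8 = 5.656 mm, L = 133 mm. φR_n = 0.75 × 0.6 × 480 × 5.656 × 133 = 162.5 kN.
Base metal shear (14 mm plate): yield φR_n = 1.0×0.6×350×14×133 = 391.0 kN; rupture φR_n = 0.75×0.6×450×14×133 = 377.1 kN; take 377.1 kN (rupture).
Tension yield (gross): A_g = 81×14 = 1134 mm². φR_n = 0.90 × 350 × 1134 = 357.2 kN.
Governing: min(162.5, 377.1, 357.2) = 162.5 kN → weld metal.

162.5 kN (weld metal governs)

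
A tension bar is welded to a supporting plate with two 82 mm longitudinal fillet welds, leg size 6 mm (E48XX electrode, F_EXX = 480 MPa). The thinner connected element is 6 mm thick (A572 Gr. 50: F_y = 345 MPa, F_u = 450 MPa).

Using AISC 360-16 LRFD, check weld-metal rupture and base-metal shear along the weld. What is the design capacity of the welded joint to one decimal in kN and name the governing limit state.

150.3 kN (weld metal governs)

Weld metal: throat = 0.707×6 = 4.242 mm, L = 2×82 = 164 mm. φR_n = 0.75 × 0.6 × 480 × 4.242 × 164 = 150.3 kN.
Base metal shear (6 mm plate): yield φR_n = 1.0×0.6×345×6×164 = 203.7 kN; rupture φR_n = 0.75×0.6×450×6×164 = 199.3 kN; take 199.3 kN (rupture).
Governing: min(150.3, 199.3) = 150.3 kN → weld metal.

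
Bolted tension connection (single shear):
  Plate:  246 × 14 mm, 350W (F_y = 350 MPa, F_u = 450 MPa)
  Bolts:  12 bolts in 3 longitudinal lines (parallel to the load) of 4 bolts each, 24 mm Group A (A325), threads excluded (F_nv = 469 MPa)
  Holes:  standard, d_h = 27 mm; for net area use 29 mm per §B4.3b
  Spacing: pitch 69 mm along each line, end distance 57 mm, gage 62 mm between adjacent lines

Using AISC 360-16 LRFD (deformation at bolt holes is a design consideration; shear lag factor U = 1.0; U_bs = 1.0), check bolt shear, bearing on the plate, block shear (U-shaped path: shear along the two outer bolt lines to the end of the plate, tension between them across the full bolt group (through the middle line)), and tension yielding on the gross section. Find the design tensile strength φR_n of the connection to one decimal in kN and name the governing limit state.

Bolt shear: A_b = π(24)²/4 = 452.39 mm². φR_n = 0.75 × 469 × 452.39 × 12 × 1 = 1909.5 kN.
Bearing (14 mm plate, F_u = 450 MPa): end bolts L_c = 57 − 27/2 = 43.5, R_n = min(1.2×43.5×14×450, 2.4×24×14×450) = 328.86 kN/bolt; interior L_c = 69 − 27 = 42, R_n = 317.52 kN/bolt. φR_n = 0.75 × (3×328.86 + 9×317.52) = 2883.2 kN.
Block shear: shear path 2×[57+3×69] = 2×264 mm, A_gv = 7392, A_nv = 2×(264 − 3.5×29)×14 = 4550 mm²; tension across gage: (124 − 2×29)×14 = 924 mm². R_n = min(0.6×450×4550, 0.6×350×7392) + 1.0×450×924 = min(1228.5, 1552.3) + 415.8 = 1644.3 kN. φR_n = 0.75 × 1644.3 = 1233.2 kN.
Tension yield (gross): A_g = 246×14 = 3444 mm². φR_n = 0.90 × 350 × 3444 = 1084.9 kN.
Governing: min(1909.5, 2883.2, 1233.2, 1084.9) = 1084.9 kN → gross-section yield.

1084.9 kN (gross-section yield governs)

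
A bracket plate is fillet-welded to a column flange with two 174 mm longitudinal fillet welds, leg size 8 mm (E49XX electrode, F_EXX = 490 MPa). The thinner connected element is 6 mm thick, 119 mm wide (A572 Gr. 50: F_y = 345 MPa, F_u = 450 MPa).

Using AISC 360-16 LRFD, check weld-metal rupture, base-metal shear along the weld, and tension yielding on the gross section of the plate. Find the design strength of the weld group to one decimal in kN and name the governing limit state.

Weld metal: throat = 0.707×8 = 5.656 mm, L = 2×174 = 348 mm. φR_n = 0.75 × 0.6 × 490 × 5.656 × 348 = 434.0 kN.
Base metal shear (6 mm plate): yield φR_n = 1.0×0.6×345×6×348 = 432.2 kN; rupture φR_n = 0.75×0.6×450×6×348 = 422.8 kN; take 422.8 kN (rupture).
Tension yield (gross): A_g = 119×6 = 714 mm². φR_n = 0.90 × 345 × 714 = 221.7 kN.
Governing: min(434.0, 422.8, 221.7) = 221.7 kN → gross-section yield.

221.7 kN (gross-section yield governs)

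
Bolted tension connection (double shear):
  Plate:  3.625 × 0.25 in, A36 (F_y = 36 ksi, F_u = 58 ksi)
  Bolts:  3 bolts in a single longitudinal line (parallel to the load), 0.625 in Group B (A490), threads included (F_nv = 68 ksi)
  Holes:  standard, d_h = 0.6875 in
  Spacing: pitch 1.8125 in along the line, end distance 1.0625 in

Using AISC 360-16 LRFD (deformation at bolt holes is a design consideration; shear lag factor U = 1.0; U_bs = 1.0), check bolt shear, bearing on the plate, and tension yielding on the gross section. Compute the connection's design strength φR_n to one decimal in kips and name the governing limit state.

29.4 kips (gross-section yield governs)

Bolt shear: A_b = π(0.625)²/4 = 0.3068 in². φR_n = 0.75 × 68 × 0.3068 × 3 × 2 = 93.9 kips.
Bearing (0.25 in plate, F_u = 58 ksi): end bolts L_c = 1.0625 − 0.6875/2 = 0.71875, R_n = min(1.2×0.71875×0.25×58, 2.4×0.625×0.25×58) = 12.506 kips/bolt; interior L_c = 1.8125 − 0.6875 = 1.125, R_n = 19.575 kips/bolt. φR_n = 0.75 × (1×12.506 + 2×19.575) = 38.7 kips.
Tension yield (gross): A_g = 3.625×0.25 = 0.90625 in². φR_n = 0.90 × 36 × 0.90625 = 29.4 kips.
Governing: min(93.9, 38.7, 29.4) = 29.4 kips → gross-section yield.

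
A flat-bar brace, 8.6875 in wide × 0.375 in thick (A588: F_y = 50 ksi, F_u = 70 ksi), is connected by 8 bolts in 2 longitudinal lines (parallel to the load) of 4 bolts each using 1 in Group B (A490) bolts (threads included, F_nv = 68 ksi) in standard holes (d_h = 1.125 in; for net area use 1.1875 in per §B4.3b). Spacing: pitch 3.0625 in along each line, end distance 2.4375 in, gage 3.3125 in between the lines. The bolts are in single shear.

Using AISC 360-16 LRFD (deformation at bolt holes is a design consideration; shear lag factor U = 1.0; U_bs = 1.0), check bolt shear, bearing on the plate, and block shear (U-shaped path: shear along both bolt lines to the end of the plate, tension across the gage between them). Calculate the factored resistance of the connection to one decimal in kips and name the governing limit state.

218.3 kips (block shear governs)

Bolt shear: A_b = π(1)²/4 = 0.7854 in². φR_n = 0.75 × 68 × 0.7854 × 8 × 1 = 320.4 kips.
Bearing (0.375 in plate, F_u = 70 ksi): end bolts L_c = 2.4375 − 1.125/2 = 1.875, R_n = min(1.2×1.875×0.375×70, 2.4×1×0.375×70) = 59.063 kips/bolt; interior L_c = 3.0625 − 1.125 = 1.9375, R_n = 61.031 kips/bolt. φR_n = 0.75 × (2×59.063 + 6×61.031) = 363.2 kips.
Block shear: shear path 2×[2.4375+3×3.0625] = 2×11.625 in, A_gv = 8.7188, A_nv = 2×(11.625 − 3.5×1.1875)×0.375 = 5.6016 in²; tension across gage: (3.3125 − 1×1.1875)×0.375 = 0.79688 in². R_n = min(0.6×70×5.6016, 0.6×50×8.7188) + 1.0×70×0.79688 = min(235.27, 261.56) + 55.782 = 291.05 kips. φR_n = 0.75 × 291.05 = 218.3 kips.
Governing: min(320.4, 363.2, 218.3) = 218.3 kips → block shear.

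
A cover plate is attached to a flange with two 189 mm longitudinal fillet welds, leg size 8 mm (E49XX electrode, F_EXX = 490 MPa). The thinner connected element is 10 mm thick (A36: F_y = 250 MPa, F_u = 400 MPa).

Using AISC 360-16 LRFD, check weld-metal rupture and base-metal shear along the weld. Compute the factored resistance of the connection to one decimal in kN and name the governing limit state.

471.4 kN (weld metal governs)

Weld metal: throat = 0.707×8 = 5.656 mm, L = 2×189 = 378 mm. φR_n = 0.75 × 0.6 × 490 × 5.656 × 378 = 471.4 kN.
Base metal shear (10 mm plate): yield φR_n = 1.0×0.6×250×10×378 = 567.0 kN; rupture φR_n = 0.75×0.6×400×10×378 = 680.4 kN; take 567.0 kN (yield).
Governing: min(471.4, 567.0) = 471.4 kN → weld metal.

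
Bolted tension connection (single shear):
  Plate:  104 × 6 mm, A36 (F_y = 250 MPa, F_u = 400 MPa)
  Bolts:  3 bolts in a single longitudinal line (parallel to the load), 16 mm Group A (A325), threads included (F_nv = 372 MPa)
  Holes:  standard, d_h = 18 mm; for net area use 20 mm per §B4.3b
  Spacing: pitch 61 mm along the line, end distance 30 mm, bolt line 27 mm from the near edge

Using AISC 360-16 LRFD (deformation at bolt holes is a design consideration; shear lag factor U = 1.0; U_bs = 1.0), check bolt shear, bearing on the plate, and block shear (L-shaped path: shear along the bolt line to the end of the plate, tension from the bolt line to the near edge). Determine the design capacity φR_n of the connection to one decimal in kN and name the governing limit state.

Bolt shear: A_b = π(16)²/4 = 201.06 mm². φR_n = 0.75 × 372 × 201.06 × 3 × 1 = 168.3 kN.
Bearing (6 mm plate, F_u = 400 MPa): end bolts L_c = 30 − 18/2 = 21, R_n = min(1.2×21×6×400, 2.4×16×6×400) = 60.48 kN/bolt; interior L_c = 61 − 18 = 43, R_n = 92.16 kN/bolt. φR_n = 0.75 × (1×60.48 + 2×92.16) = 183.6 kN.
Block shear: shear path 1×[30+2×61] = 1×152 mm, A_gv = 912, A_nv = 1×(152 − 2.5×20)×6 = 612 mm²; tension to near edge: (27 − 0.5×20)×6 = 102 mm². R_n = min(0.6×400×612, 0.6×250×912) + 1.0×400×102 = min(146.88, 136.8) + 40.8 = 177.6 kN. φR_n = 0.75 × 177.6 = 133.2 kN.
Governing: min(168.3, 183.6, 133.2) = 133.2 kN → block shear.

133.2 kN (block shear governs)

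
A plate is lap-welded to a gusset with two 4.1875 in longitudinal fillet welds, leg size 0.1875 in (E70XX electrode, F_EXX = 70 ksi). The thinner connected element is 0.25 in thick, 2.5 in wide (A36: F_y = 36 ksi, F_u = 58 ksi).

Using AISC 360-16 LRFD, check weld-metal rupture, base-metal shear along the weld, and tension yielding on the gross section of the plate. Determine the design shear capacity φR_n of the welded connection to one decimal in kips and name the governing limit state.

Weld metal: throat = 0.707×0.1875 = 0.13256 in, L = 2×4.1875 = 8.375 in. φR_n = 0.75 × 0.6 × 70 × 0.13256 × 8.375 = 35.0 kips.
Base metal shear (0.25 in plate): yield φR_n = 1.0×0.6×36×0.25×8.375 = 45.2 kips; rupture φR_n = 0.75×0.6×58×0.25×8.375 = 54.6 kips; take 45.2 kips (yield).
Tension yield (gross): A_g = 2.5×0.25 = 0.625 in². φR_n = 0.90 × 36 × 0.625 = 20.3 kips.
Governing: min(35.0, 45.2, 20.3) = 20.3 kips → gross-section yield.

20.3 kips (gross-section yield governs)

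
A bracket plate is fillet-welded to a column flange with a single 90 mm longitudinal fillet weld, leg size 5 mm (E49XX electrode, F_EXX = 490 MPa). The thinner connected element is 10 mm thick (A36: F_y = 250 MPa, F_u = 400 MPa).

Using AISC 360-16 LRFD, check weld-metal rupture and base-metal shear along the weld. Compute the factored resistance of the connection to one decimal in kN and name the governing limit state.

70.2 kN (weld metal governs)

Weld metal: throat = 0.707×5 = 3.535 mm, L = 90 mm. φR_n = 0.75 × 0.6 × 490 × 3.535 × 90 = 70.2 kN.
Base metal shear (10 mm plate): yield φR_n = 1.0×0.6×250×10×90 = 135.0 kN; rupture φR_n = 0.75×0.6×400×10×90 = 162.0 kN; take 135.0 kN (yield).
Governing: min(70.2, 135.0) = 70.2 kN → weld metal.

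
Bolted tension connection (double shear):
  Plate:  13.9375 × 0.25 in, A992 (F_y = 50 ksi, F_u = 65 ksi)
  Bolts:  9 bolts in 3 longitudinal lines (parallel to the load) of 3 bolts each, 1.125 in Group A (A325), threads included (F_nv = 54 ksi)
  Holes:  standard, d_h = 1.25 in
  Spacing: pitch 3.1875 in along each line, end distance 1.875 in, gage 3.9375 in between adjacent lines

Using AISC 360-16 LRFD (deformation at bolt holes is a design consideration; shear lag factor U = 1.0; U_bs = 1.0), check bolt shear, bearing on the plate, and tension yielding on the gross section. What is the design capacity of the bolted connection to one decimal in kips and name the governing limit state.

156.8 kips (gross-section yield governs)

Bolt shear: A_b = π(1.125)²/4 = 0.99402 in². φR_n = 0.75 × 54 × 0.99402 × 9 × 2 = 724.6 kips.
Bearing (0.25 in plate, F_u = 65 ksi): end bolts L_c = 1.875 − 1.25/2 = 1.25, R_n = min(1.2×1.25×0.25×65, 2.4×1.125×0.25×65) = 24.375 kips/bolt; interior L_c = 3.1875 − 1.25 = 1.9375, R_n = 37.781 kips/bolt. φR_n = 0.75 × (3×24.375 + 6×37.781) = 224.9 kips.
Tension yield (gross): A_g = 13.9375×0.25 = 3.4844 in². φR_n = 0.90 × 50 × 3.4844 = 156.8 kips.
Governing: min(724.6, 224.9, 156.8) = 156.8 kips → gross-section yield.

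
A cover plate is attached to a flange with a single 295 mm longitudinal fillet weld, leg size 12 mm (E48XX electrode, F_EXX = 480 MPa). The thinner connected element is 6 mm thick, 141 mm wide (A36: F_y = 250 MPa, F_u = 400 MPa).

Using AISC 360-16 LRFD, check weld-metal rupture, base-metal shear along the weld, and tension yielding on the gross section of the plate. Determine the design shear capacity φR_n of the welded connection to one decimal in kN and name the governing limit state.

190.4 kN (gross-section yield governs)

Weld metal: throat = 0.707×12 = 8.484 mm, L = 295 mm. φR_n = 0.75 × 0.6 × 480 × 8.484 × 295 = 540.6 kN.
Base metal shear (6 mm plate): yield φR_n = 1.0×0.6×250×6×295 = 265.5 kN; rupture φR_n = 0.75×0.6×400×6×295 = 318.6 kN; take 265.5 kN (yield).
Tension yield (gross): A_g = 141×6 = 846 mm². φR_n = 0.90 × 250 × 846 = 190.4 kN.
Governing: min(540.6, 265.5, 190.4) = 190.4 kN → gross-section yield.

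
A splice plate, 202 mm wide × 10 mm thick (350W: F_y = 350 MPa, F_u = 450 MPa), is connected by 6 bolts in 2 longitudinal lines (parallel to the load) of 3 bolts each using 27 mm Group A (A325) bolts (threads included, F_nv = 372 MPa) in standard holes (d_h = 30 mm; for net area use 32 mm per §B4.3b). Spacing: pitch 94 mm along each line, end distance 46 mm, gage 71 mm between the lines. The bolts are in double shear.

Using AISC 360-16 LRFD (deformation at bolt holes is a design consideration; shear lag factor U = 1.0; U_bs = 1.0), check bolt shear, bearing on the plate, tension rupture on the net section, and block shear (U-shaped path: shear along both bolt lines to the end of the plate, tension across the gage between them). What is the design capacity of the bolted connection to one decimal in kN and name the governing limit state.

Bolt shear: A_b = π(27)²/4 = 572.56 mm². φR_n = 0.75 × 372 × 572.56 × 6 × 2 = 1916.9 kN.
Bearing (10 mm plate, F_u = 450 MPa): end bolts L_c = 46 − 30/2 = 31, R_n = min(1.2×31×10×450, 2.4×27×10×450) = 167.4 kN/bolt; interior L_c = 94 − 30 = 64, R_n = 291.6 kN/bolt. φR_n = 0.75 × (2×167.4 + 4×291.6) = 1125.9 kN.
Tension rupture (net): A_n = (202 − 2×32)×10 = 1380 mm² (U = 1.0, A_e = A_n). φR_n = 0.75 × 450 × 1380 = 465.8 kN.
Block shear: shear path 2×[46+2×94] = 2×234 mm, A_gv = 4680, A_nv = 2×(234 − 2.5×32)×10 = 3080 mm²; tension across gage: (71 − 1×32)×10 = 390 mm². R_n = min(0.6×450×3080, 0.6×350×4680) + 1.0×450×390 = min(831.6, 982.8) + 175.5 = 1007.1 kN. φR_n = 0.75 × 1007.1 = 755.3 kN.
Governing: min(1916.9, 1125.9, 465.8, 755.3) = 465.8 kN → net-section rupture.

465.8 kN (net-section rupture governs)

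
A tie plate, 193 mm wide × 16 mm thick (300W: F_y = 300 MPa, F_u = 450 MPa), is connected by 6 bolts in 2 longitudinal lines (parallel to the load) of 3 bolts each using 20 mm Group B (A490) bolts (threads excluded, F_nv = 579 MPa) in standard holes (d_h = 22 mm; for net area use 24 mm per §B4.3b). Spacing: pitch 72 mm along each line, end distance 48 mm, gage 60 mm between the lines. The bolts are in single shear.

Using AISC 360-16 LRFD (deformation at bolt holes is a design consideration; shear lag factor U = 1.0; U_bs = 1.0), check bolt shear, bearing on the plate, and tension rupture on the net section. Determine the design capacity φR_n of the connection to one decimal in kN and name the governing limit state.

783.0 kN (net-section rupture governs)

Bolt shear: A_b = π(20)²/4 = 314.16 mm². φR_n = 0.75 × 579 × 314.16 × 6 × 1 = 818.5 kN.
Bearing (16 mm plate, F_u = 450 MPa): end bolts L_c = 48 − 22/2 = 37, R_n = min(1.2×37×16×450, 2.4×20×16×450) = 319.68 kN/bolt; interior L_c = 72 − 22 = 50, R_n = 345.6 kN/bolt. φR_n = 0.75 × (2×319.68 + 4×345.6) = 1516.3 kN.
Tension rupture (net): A_n = (193 − 2×24)×16 = 2320 mm² (U = 1.0, A_e = A_n). φR_n = 0.75 × 450 × 2320 = 783.0 kN.
Governing: min(818.5, 1516.3, 783.0) = 783.0 kN → net-section rupture.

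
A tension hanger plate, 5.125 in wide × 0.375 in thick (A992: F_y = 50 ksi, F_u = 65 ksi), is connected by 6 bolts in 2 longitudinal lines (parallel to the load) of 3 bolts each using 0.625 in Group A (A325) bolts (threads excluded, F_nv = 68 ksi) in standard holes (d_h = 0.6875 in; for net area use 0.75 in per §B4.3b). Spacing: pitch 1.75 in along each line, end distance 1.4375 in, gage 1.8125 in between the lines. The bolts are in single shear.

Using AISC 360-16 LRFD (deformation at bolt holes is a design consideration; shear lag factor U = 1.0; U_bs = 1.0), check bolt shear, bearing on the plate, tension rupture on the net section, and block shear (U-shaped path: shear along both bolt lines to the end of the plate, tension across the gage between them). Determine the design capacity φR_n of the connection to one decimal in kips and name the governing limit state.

Bolt shear: A_b = π(0.625)²/4 = 0.3068 in². φR_n = 0.75 × 68 × 0.3068 × 6 × 1 = 93.9 kips.
Bearing (0.375 in plate, F_u = 65 ksi): end bolts L_c = 1.4375 − 0.6875/2 = 1.09375, R_n = min(1.2×1.09375×0.375×65, 2.4×0.625×0.375×65) = 31.992 kips/bolt; interior L_c = 1.75 − 0.6875 = 1.0625, R_n = 31.078 kips/bolt. φR_n = 0.75 × (2×31.992 + 4×31.078) = 141.2 kips.
Tension rupture (net): A_n = (5.125 − 2×0.75)×0.375 = 1.3594 in² (U = 1.0, A_e = A_n). φR_n = 0.75 × 65 × 1.3594 = 66.3 kips.
Block shear: shear path 2×[1.4375+2×1.75] = 2×4.9375 in, A_gv = 3.7031, A_nv = 2×(4.9375 − 2.5×0.75)×0.375 = 2.2969 in²; tension across gage: (1.8125 − 1×0.75)×0.375 = 0.39844 in². R_n = min(0.6×65×2.2969, 0.6×50×3.7031) + 1.0×65×0.39844 = min(89.579, 111.09) + 25.899 = 115.48 kips. φR_n = 0.75 × 115.48 = 86.6 kips.
Governing: min(93.9, 141.2, 66.3, 86.6) = 66.3 kips → net-section rupture.

66.3 kips (net-section rupture governs)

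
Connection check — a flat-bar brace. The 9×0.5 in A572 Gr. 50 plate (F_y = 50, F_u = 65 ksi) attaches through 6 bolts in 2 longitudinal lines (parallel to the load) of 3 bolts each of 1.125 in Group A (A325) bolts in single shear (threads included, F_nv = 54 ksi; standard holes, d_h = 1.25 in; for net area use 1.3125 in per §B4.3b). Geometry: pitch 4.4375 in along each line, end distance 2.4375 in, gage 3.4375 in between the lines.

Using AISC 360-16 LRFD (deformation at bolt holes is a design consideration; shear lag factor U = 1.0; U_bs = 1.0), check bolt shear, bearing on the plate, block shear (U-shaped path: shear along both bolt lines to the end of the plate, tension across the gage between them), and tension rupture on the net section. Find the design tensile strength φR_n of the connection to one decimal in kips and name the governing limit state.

155.4 kips (net-section rupture governs)

Bolt shear: A_b = π(1.125)²/4 = 0.99402 in². φR_n = 0.75 × 54 × 0.99402 × 6 × 1 = 241.5 kips.
Bearing (0.5 in plate, F_u = 65 ksi): end bolts L_c = 2.4375 − 1.25/2 = 1.8125, R_n = min(1.2×1.8125×0.5×65, 2.4×1.125×0.5×65) = 70.688 kips/bolt; interior L_c = 4.4375 − 1.25 = 3.1875, R_n = 87.75 kips/bolt. φR_n = 0.75 × (2×70.688 + 4×87.75) = 369.3 kips.
Block shear: shear path 2×[2.4375+2×4.4375] = 2×11.3125 in, A_gv = 11.313, A_nv = 2×(11.3125 − 2.5×1.3125)×0.5 = 8.0313 in²; tension across gage: (3.4375 − 1×1.3125)×0.5 = 1.0625 in². R_n = min(0.6×65×8.0313, 0.6×50×11.313) + 1.0×65×1.0625 = min(313.22, 339.39) + 69.063 = 382.28 kips. φR_n = 0.75 × 382.28 = 286.7 kips.
Tension rupture (net): A_n = (9 − 2×1.3125)×0.5 = 3.1875 in² (U = 1.0, A_e = A_n). φR_n = 0.75 × 65 × 3.1875 = 155.4 kips.
Governing: min(241.5, 369.3, 286.7, 155.4) = 155.4 kips → net-section rupture.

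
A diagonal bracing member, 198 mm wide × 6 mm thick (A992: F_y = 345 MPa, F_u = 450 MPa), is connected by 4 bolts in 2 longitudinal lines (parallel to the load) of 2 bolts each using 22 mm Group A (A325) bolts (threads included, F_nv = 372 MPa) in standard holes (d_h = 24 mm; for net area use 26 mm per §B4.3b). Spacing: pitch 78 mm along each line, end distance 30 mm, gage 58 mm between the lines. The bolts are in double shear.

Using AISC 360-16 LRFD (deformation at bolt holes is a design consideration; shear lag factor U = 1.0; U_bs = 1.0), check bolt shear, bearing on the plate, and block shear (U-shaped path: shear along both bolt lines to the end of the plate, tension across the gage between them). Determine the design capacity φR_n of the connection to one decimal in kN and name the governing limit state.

Bolt shear: A_b = π(22)²/4 = 380.13 mm². φR_n = 0.75 × 372 × 380.13 × 4 × 2 = 848.5 kN.
Bearing (6 mm plate, F_u = 450 MPa): end bolts L_c = 30 − 24/2 = 18, R_n = min(1.2×18×6×450, 2.4×22×6×450) = 58.32 kN/bolt; interior L_c = 78 − 24 = 54, R_n = 142.56 kN/bolt. φR_n = 0.75 × (2×58.32 + 2×142.56) = 301.3 kN.
Block shear: shear path 2×[30+1×78] = 2×108 mm, A_gv = 1296, A_nv = 2×(108 − 1.5×26)×6 = 828 mm²; tension across gage: (58 − 1×26)×6 = 192 mm². R_n = min(0.6×450×828, 0.6×345×1296) + 1.0×450×192 = min(223.56, 268.27) + 86.4 = 309.96 kN. φR_n = 0.75 × 309.96 = 232.5 kN.
Governing: min(848.5, 301.3, 232.5) = 232.5 kN → block shear.

232.5 kN (block shear governs)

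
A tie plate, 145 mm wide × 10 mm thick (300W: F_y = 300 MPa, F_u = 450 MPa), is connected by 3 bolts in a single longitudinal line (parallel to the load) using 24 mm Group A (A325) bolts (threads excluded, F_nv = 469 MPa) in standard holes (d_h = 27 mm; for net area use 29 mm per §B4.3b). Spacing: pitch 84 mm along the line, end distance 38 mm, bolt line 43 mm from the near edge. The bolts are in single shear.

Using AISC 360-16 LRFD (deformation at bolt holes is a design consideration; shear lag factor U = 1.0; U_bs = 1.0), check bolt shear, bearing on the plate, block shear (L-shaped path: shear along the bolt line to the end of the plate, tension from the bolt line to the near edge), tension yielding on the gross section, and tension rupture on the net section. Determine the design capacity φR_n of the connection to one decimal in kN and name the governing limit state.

Bolt shear: A_b = π(24)²/4 = 452.39 mm². φR_n = 0.75 × 469 × 452.39 × 3 × 1 = 477.4 kN.
Bearing (10 mm plate, F_u = 450 MPa): end bolts L_c = 38 − 27/2 = 24.5, R_n = min(1.2×24.5×10×450, 2.4×24×10×450) = 132.3 kN/bolt; interior L_c = 84 − 27 = 57, R_n = 259.2 kN/bolt. φR_n = 0.75 × (1×132.3 + 2×259.2) = 488.0 kN.
Block shear: shear path 1×[38+2×84] = 1×206 mm, A_gv = 2060, A_nv = 1×(206 − 2.5×29)×10 = 1335 mm²; tension to near edge: (43 − 0.5×29)×10 = 285 mm². R_n = min(0.6×450×1335, 0.6×300×2060) + 1.0×450×285 = min(360.45, 370.8) + 128.25 = 488.7 kN. φR_n = 0.75 × 488.7 = 366.5 kN.
Tension yield (gross): A_g = 145×10 = 1450 mm². φR_n = 0.90 × 300 × 1450 = 391.5 kN.
Tension rupture (net): A_n = (145 − 1×29)×10 = 1160 mm² (U = 1.0, A_e = A_n). φR_n = 0.75 × 450 × 1160 = 391.5 kN.
Governing: min(477.4, 488.0, 366.5, 391.5, 391.5) = 366.5 kN → block shear.

366.5 kN (block shear governs)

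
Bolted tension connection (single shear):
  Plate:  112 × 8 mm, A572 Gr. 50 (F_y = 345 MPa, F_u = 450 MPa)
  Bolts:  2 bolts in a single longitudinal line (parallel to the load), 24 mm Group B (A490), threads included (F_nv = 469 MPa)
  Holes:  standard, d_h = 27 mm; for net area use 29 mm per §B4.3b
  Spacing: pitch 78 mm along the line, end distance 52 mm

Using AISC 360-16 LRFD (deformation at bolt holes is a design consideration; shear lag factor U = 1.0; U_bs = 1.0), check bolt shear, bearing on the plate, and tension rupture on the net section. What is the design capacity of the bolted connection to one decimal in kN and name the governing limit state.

Bolt shear: A_b = π(24)²/4 = 452.39 mm². φR_n = 0.75 × 469 × 452.39 × 2 × 1 = 318.3 kN.
Bearing (8 mm plate, F_u = 450 MPa): end bolts L_c = 52 − 27/2 = 38.5, R_n = min(1.2×38.5×8×450, 2.4×24×8×450) = 166.32 kN/bolt; interior L_c = 78 − 27 = 51, R_n = 207.36 kN/bolt. φR_n = 0.75 × (1×166.32 + 1×207.36) = 280.3 kN.
Tension rupture (net): A_n = (112 − 1×29)×8 = 664 mm² (U = 1.0, A_e = A_n). φR_n = 0.75 × 450 × 664 = 224.1 kN.
Governing: min(318.3, 280.3, 224.1) = 224.1 kN → net-section rupture.

224.1 kN (net-section rupture governs)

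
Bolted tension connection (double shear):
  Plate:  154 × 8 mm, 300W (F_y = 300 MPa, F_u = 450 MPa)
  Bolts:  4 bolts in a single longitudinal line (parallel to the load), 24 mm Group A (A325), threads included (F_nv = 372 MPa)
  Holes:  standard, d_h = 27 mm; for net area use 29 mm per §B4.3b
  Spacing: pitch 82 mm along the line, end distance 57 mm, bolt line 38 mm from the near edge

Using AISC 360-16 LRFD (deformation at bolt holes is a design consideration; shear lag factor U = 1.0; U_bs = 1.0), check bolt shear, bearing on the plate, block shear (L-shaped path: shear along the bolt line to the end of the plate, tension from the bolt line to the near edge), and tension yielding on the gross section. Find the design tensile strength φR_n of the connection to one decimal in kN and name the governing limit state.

Bolt shear: A_b = π(24)²/4 = 452.39 mm². φR_n = 0.75 × 372 × 452.39 × 4 × 2 = 1009.7 kN.
Bearing (8 mm plate, F_u = 450 MPa): end bolts L_c = 57 − 27/2 = 43.5, R_n = min(1.2×43.5×8×450, 2.4×24×8×450) = 187.92 kN/bolt; interior L_c = 82 − 27 = 55, R_n = 207.36 kN/bolt. φR_n = 0.75 × (1×187.92 + 3×207.36) = 607.5 kN.
Block shear: shear path 1×[57+3×82] = 1×303 mm, A_gv = 2424, A_nv = 1×(303 − 3.5×29)×8 = 1612 mm²; tension to near edge: (38 − 0.5×29)×8 = 188 mm². R_n = min(0.6×450×1612, 0.6×300×2424) + 1.0×450×188 = min(435.24, 436.32) + 84.6 = 519.84 kN. φR_n = 0.75 × 519.84 = 389.9 kN.
Tension yield (gross): A_g = 154×8 = 1232 mm². φR_n = 0.90 × 300 × 1232 = 332.6 kN.
Governing: min(1009.7, 607.5, 389.9, 332.6) = 332.6 kN → gross-section yield.

332.6 kN (gross-section yield governs)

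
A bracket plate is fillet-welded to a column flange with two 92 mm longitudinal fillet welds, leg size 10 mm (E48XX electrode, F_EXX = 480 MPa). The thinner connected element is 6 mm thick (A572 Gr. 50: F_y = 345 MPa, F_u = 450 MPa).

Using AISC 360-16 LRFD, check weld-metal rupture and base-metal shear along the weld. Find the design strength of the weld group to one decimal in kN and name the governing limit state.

Weld metal: throat = 0.707×10 = 7.07 mm, L = 2×92 = 184 mm. φR_n = 0.75 × 0.6 × 480 × 7.07 × 184 = 281.0 kN.
Base metal shear (6 mm plate): yield φR_n = 1.0×0.6×345×6×184 = 228.5 kN; rupture φR_n = 0.75×0.6×450×6×184 = 223.6 kN; take 223.6 kN (rupture).
Governing: min(281.0, 223.6) = 223.6 kN → base-metal shear.

223.6 kN (base-metal shear governs)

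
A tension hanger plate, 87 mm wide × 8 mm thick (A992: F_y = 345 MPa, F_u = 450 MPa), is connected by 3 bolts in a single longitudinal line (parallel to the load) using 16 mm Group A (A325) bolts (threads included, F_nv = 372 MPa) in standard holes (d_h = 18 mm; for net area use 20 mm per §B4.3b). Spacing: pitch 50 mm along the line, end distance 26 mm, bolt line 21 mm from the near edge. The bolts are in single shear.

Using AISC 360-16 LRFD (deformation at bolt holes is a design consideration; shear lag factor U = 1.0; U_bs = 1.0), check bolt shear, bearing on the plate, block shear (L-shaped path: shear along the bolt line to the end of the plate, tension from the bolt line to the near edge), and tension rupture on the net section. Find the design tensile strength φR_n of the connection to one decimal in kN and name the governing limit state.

Bolt shear: A_b = π(16)²/4 = 201.06 mm². φR_n = 0.75 × 372 × 201.06 × 3 × 1 = 168.3 kN.
Bearing (8 mm plate, F_u = 450 MPa): end bolts L_c = 26 − 18/2 = 17, R_n = min(1.2×17×8×450, 2.4×16×8×450) = 73.44 kN/bolt; interior L_c = 50 − 18 = 32, R_n = 138.24 kN/bolt. φR_n = 0.75 × (1×73.44 + 2×138.24) = 262.4 kN.
Block shear: shear path 1×[26+2×50] = 1×126 mm, A_gv = 1008, A_nv = 1×(126 − 2.5×20)×8 = 608 mm²; tension to near edge: (21 − 0.5×20)×8 = 88 mm². R_n = min(0.6×450×608, 0.6×345×1008) + 1.0×450×88 = min(164.16, 208.66) + 39.6 = 203.76 kN. φR_n = 0.75 × 203.76 = 152.8 kN.
Tension rupture (net): A_n = (87 − 1×20)×8 = 536 mm² (U = 1.0, A_e = A_n). φR_n = 0.75 × 450 × 536 = 180.9 kN.
Governing: min(168.3, 262.4, 152.8, 180.9) = 152.8 kN → block shear.

152.8 kN (block shear governs)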